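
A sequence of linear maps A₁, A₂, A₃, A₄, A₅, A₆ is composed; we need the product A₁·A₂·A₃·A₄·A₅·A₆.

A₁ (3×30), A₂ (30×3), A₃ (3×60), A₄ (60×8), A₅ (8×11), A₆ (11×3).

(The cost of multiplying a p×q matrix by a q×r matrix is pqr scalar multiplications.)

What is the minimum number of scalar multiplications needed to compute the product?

Adjacent pairs: A₁A₂ = 3·30·3 = 270; A₂A₃ = 30·3·60 = 5400; A₃A₄ = 3·60·8 = 1440; A₄A₅ = 60·8·11 = 5280; A₅A₆ = 8·11·3 = 264.
Length 3: A₁..A₃: k=1: 0+5400+3·30·60=10800; k=2: 270+0+3·3·60=810 → min 810 | A₂..A₄: k=2: 0+1440+30·3·8=2160; k=3: 5400+0+30·60·8=19800 → min 2160 | A₃..A₅: k=3: 0+5280+3·60·11=7260; k=4: 1440+0+3·8·11=1704 → min 1704 | A₄..A₆: k=4: 0+264+60·8·3=1704; k=5: 5280+0+60·11·3=7260 → min 1704.
Length 4: A₁..A₄: k=1: 0+2160+3·30·8=2880; k=2: 270+1440+3·3·8=1782; k=3: 810+0+3·60·8=2250 → min 1782 | A₂..A₅: k=2: 0+1704+30·3·11=2694; k=3: 5400+5280+30·60·11=30480; k=4: 2160+0+30·8·11=4800 → min 2694 | A₃..A₆: k=3: 0+1704+3·60·3=2244; k=4: 1440+264+3·8·3=1776; k=5: 1704+0+3·11·3=1803 → min 1776.
Length 5: A₁..A₅: k=1: 0+2694+3·30·11=3684; k=2: 270+1704+3·3·11=2073; k=3: 810+5280+3·60·11=8070; k=4: 1782+0+3·8·11=2046 → min 2046 | A₂..A₆: k=2: 0+1776+30·3·3=2046; k=3: 5400+1704+30·60·3=12504; k=4: 2160+264+30·8·3=3144; k=5: 2694+0+30·11·3=3684 → min 2046.
Length 6: A₁..A₆: k=1: 0+2046+3·30·3=2316; k=2: 270+1776+3·3·3=2073; k=3: 810+1704+3·60·3=3054; k=4: 1782+264+3·8·3=2118; k=5: 2046+0+3·11·3=2145 → min 2073.
Optimal order: ((A₁·A₂)·((A₃·A₄)·(A₅·A₆))) with cost 2073.

2073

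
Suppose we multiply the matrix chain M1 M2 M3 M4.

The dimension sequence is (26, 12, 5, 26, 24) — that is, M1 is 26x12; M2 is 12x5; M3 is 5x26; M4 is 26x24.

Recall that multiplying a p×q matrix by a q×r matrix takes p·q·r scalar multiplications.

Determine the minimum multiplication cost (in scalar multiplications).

Adjacent pairs: M1M2 = 26·12·5 = 1560; M2M3 = 12·5·26 = 1560; M3M4 = 5·26·24 = 3120.
Length 3: M1..M3: k=1: 0+1560+26·12·26=9672; k=2: 1560+0+26·5·26=4940 → min 4940 | M2..M4: k=2: 0+3120+12·5·24=4560; k=3: 1560+0+12·26·24=9048 → min 4560.
Length 4: M1..M4: k=1: 0+4560+26·12·24=12048; k=2: 1560+3120+26·5·24=7800; k=3: 4940+0+26·26·24=21164 → min 7800.
Optimal order: ((M1 M2) (M3 M4)) with cost 7800.

7800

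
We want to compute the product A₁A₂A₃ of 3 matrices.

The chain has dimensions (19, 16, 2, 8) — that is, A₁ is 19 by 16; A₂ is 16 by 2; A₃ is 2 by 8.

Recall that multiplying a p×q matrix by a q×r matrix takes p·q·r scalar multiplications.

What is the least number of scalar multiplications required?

Order (A₁(A₂A₃)): (A₂A₃): 16×2 by 2×8 → 16×8, cost 16·2·8 = 256; (A₁(A₂A₃)): 19×16 by 16×8 → 19×8, cost 19·16·8 = 2432; cumulative 2688. Total 2688.
Order ((A₁A₂)A₃): (A₁A₂): 19×16 by 16×2 → 19×2, cost 19·16·2 = 608; ((A₁A₂)A₃): 19×2 by 2×8 → 19×8, cost 19·2·8 = 304; cumulative 912. Total 912.
Minimum: 912.

912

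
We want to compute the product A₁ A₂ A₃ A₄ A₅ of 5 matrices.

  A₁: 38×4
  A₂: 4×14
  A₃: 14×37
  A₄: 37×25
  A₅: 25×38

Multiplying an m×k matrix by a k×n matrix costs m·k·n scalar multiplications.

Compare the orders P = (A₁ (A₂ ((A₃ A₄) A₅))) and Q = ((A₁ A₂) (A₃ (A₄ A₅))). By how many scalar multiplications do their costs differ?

43024

Order P = (A₁ (A₂ ((A₃ A₄) A₅))): (A₃ A₄): 14×37 by 37×25 → 14×25, cost 14·37·25 = 12950; ((A₃ A₄) A₅): 14×25 by 25×38 → 14×38, cost 14·25·38 = 13300; cumulative 26250; (A₂ ((A₃ A₄) A₅)): 4×14 by 14×38 → 4×38, cost 4·14·38 = 2128; cumulative 28378; (A₁ (A₂ ((A₃ A₄) A₅))): 38×4 by 4×38 → 38×38, cost 38·4·38 = 5776; cumulative 34154. Total 34154.
Order Q = ((A₁ A₂) (A₃ (A₄ A₅))): (A₁ A₂): 38×4 by 4×14 → 38×14, cost 38·4·14 = 2128; (A₄ A₅): 37×25 by 25×38 → 37×38, cost 37·25·38 = 35150; (A₃ (A₄ A₅)): 14×37 by 37×38 → 14×38, cost 14·37·38 = 19684; cumulative 54834; ((A₁ A₂) (A₃ (A₄ A₅))): 38×14 by 14×38 → 38×38, cost 38·14·38 = 20216; cumulative 77178. Total 77178.
Difference: |34154 − 77178| = 43024.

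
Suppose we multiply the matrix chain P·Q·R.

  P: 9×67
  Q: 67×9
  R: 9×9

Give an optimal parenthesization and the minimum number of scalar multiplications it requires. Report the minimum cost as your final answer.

(P·(Q·R)): cost 10854.
((P·Q)·R): cost 6156.
Optimal: ((P·Q)·R) with cost 6156.

6156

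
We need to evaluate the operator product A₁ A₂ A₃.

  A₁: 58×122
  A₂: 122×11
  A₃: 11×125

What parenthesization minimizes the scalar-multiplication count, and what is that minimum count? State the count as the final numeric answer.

(A₁ (A₂ A₃)): cost 1052250.
((A₁ A₂) A₃): cost 157586.
Optimal: ((A₁ A₂) A₃) with cost 157586.

157586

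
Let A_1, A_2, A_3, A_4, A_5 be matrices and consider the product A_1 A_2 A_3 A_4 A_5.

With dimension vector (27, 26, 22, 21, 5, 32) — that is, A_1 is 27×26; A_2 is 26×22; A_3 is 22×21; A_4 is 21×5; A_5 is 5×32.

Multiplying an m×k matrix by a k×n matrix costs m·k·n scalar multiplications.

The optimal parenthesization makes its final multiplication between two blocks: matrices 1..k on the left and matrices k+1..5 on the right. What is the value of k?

4

Adjacent pairs: A_1A_2 = 27·26·22 = 15444; A_2A_3 = 26·22·21 = 12012; A_3A_4 = 22·21·5 = 2310; A_4A_5 = 21·5·32 = 3360.
Length 3: A_1..A_3: k=1: 0+12012+27·26·21=26754; k=2: 15444+0+27·22·21=27918 → min 26754 | A_2..A_4: k=2: 0+2310+26·22·5=5170; k=3: 12012+0+26·21·5=14742 → min 5170 | A_3..A_5: k=3: 0+3360+22·21·32=18144; k=4: 2310+0+22·5·32=5830 → min 5830.
Length 4: A_1..A_4: k=1: 0+5170+27·26·5=8680; k=2: 15444+2310+27·22·5=20724; k=3: 26754+0+27·21·5=29589 → min 8680 | A_2..A_5: k=2: 0+5830+26·22·32=24134; k=3: 12012+3360+26·21·32=32844; k=4: 5170+0+26·5·32=9330 → min 9330.
Top-level splits: k=1: (A_1..A_1)·(A_2..A_5) → 0+9330+27·26·32 = 31794; k=2: (A_1..A_2)·(A_3..A_5) → 15444+5830+27·22·32 = 40282; k=3: (A_1..A_3)·(A_4..A_5) → 26754+3360+27·21·32 = 48258; k=4: (A_1..A_4)·(A_5..A_5) → 8680+0+27·5·32 = 13000.
Best split is after A_4, i.e. k = 4.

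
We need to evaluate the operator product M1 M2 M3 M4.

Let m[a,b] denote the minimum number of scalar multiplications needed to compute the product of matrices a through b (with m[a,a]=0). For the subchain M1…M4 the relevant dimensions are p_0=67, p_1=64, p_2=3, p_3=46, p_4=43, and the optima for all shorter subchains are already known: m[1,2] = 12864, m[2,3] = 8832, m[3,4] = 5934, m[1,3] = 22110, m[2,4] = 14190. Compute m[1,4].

27441

m[1,4] = min over k∈[1,3] of m[1,k]+m[k+1,4]+p_{0}·p_k·p_{4}.
k=1: 0 + 14190 + 67·64·43 = 198574; k=2: 12864 + 5934 + 67·3·43 = 27441; k=3: 22110 + 0 + 67·46·43 = 154636.
Minimum: 27441 at k=2.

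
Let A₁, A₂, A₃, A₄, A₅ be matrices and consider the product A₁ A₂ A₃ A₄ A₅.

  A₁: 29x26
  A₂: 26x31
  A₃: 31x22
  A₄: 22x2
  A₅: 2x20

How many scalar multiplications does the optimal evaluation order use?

5644

Adjacent pairs: A₁A₂ = 29·26·31 = 23374; A₂A₃ = 26·31·22 = 17732; A₃A₄ = 31·22·2 = 1364; A₄A₅ = 22·2·20 = 880.
Length 3: A₁..A₃: k=1: 0+17732+29·26·22=34320; k=2: 23374+0+29·31·22=43152 → min 34320 | A₂..A₄: k=2: 0+1364+26·31·2=2976; k=3: 17732+0+26·22·2=18876 → min 2976 | A₃..A₅: k=3: 0+880+31·22·20=14520; k=4: 1364+0+31·2·20=2604 → min 2604.
Length 4: A₁..A₄: k=1: 0+2976+29·26·2=4484; k=2: 23374+1364+29·31·2=26536; k=3: 34320+0+29·22·2=35596 → min 4484 | A₂..A₅: k=2: 0+2604+26·31·20=18724; k=3: 17732+880+26·22·20=30052; k=4: 2976+0+26·2·20=4016 → min 4016.
Length 5: A₁..A₅: k=1: 0+4016+29·26·20=19096; k=2: 23374+2604+29·31·20=43958; k=3: 34320+880+29·22·20=47960; k=4: 4484+0+29·2·20=5644 → min 5644.
Optimal order: ((A₁ (A₂ (A₃ A₄))) A₅) with cost 5644.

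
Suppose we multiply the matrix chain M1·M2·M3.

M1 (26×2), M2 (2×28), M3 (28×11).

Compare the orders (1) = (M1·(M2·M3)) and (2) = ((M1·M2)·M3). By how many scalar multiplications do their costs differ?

Order (1) = (M1·(M2·M3)): (M2·M3): 2×28 by 28×11 → 2×11, cost 2·28·11 = 616; (M1·(M2·M3)): 26×2 by 2×11 → 26×11, cost 26·2·11 = 572; cumulative 1188. Total 1188.
Order (2) = ((M1·M2)·M3): (M1·M2): 26×2 by 2×28 → 26×28, cost 26·2·28 = 1456; ((M1·M2)·M3): 26×28 by 28×11 → 26×11, cost 26·28·11 = 8008; cumulative 9464. Total 9464.
Difference: |1188 − 9464| = 8276.

8276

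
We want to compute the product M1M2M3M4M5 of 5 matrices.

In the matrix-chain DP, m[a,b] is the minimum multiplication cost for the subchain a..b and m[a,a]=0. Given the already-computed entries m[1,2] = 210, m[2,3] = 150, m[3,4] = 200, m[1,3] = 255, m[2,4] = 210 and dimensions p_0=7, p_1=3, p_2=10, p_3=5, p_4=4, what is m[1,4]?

m[1,4] = min over k∈[1,3] of m[1,k]+m[k+1,4]+p_{0}·p_k·p_{4}.
k=1: 0 + 210 + 7·3·4 = 294; k=2: 210 + 200 + 7·10·4 = 690; k=3: 255 + 0 + 7·5·4 = 395.
Minimum: 294 at k=1.

294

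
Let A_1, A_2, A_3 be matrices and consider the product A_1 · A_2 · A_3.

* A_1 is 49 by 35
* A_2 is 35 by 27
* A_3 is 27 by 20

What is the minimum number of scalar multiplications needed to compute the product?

Order (A_1 · (A_2 · A_3)): (A_2 · A_3): 35×27 by 27×20 → 35×20, cost 35·27·20 = 18900; (A_1 · (A_2 · A_3)): 49×35 by 35×20 → 49×20, cost 49·35·20 = 34300; cumulative 53200. Total 53200.
Order ((A_1 · A_2) · A_3): (A_1 · A_2): 49×35 by 35×27 → 49×27, cost 49·35·27 = 46305; ((A_1 · A_2) · A_3): 49×27 by 27×20 → 49×20, cost 49·27·20 = 26460; cumulative 72765. Total 72765.
Minimum: 53200.

53200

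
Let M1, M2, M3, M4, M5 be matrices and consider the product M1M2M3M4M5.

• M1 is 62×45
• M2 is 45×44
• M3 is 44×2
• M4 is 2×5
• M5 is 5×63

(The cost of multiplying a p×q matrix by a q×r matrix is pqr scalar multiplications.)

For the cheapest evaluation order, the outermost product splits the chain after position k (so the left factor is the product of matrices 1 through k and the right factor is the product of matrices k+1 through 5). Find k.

3

Adjacent pairs: M1M2 = 62·45·44 = 122760; M2M3 = 45·44·2 = 3960; M3M4 = 44·2·5 = 440; M4M5 = 2·5·63 = 630.
Length 3: M1..M3: k=1: 0+3960+62·45·2=9540; k=2: 122760+0+62·44·2=128216 → min 9540 | M2..M4: k=2: 0+440+45·44·5=10340; k=3: 3960+0+45·2·5=4410 → min 4410 | M3..M5: k=3: 0+630+44·2·63=6174; k=4: 440+0+44·5·63=14300 → min 6174.
Length 4: M1..M4: k=1: 0+4410+62·45·5=18360; k=2: 122760+440+62·44·5=136840; k=3: 9540+0+62·2·5=10160 → min 10160 | M2..M5: k=2: 0+6174+45·44·63=130914; k=3: 3960+630+45·2·63=10260; k=4: 4410+0+45·5·63=18585 → min 10260.
Top-level splits: k=1: (M1..M1)·(M2..M5) → 0+10260+62·45·63 = 186030; k=2: (M1..M2)·(M3..M5) → 122760+6174+62·44·63 = 300798; k=3: (M1..M3)·(M4..M5) → 9540+630+62·2·63 = 17982; k=4: (M1..M4)·(M5..M5) → 10160+0+62·5·63 = 29690.
Best split is after M3, i.e. k = 3.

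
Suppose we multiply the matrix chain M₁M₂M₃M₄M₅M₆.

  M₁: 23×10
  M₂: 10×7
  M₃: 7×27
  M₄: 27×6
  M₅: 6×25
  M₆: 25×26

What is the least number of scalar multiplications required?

10422

Adjacent pairs: M₁M₂ = 23·10·7 = 1610; M₂M₃ = 10·7·27 = 1890; M₃M₄ = 7·27·6 = 1134; M₄M₅ = 27·6·25 = 4050; M₅M₆ = 6·25·26 = 3900.
Length 3: M₁..M₃: k=1: 0+1890+23·10·27=8100; k=2: 1610+0+23·7·27=5957 → min 5957 | M₂..M₄: k=2: 0+1134+10·7·6=1554; k=3: 1890+0+10·27·6=3510 → min 1554 | M₃..M₅: k=3: 0+4050+7·27·25=8775; k=4: 1134+0+7·6·25=2184 → min 2184 | M₄..M₆: k=4: 0+3900+27·6·26=8112; k=5: 4050+0+27·25·26=21600 → min 8112.
Length 4: M₁..M₄: k=1: 0+1554+23·10·6=2934; k=2: 1610+1134+23·7·6=3710; k=3: 5957+0+23·27·6=9683 → min 2934 | M₂..M₅: k=2: 0+2184+10·7·25=3934; k=3: 1890+4050+10·27·25=12690; k=4: 1554+0+10·6·25=3054 → min 3054 | M₃..M₆: k=3: 0+8112+7·27·26=13026; k=4: 1134+3900+7·6·26=6126; k=5: 2184+0+7·25·26=6734 → min 6126.
Length 5: M₁..M₅: k=1: 0+3054+23·10·25=8804; k=2: 1610+2184+23·7·25=7819; k=3: 5957+4050+23·27·25=25532; k=4: 2934+0+23·6·25=6384 → min 6384 | M₂..M₆: k=2: 0+6126+10·7·26=7946; k=3: 1890+8112+10·27·26=17022; k=4: 1554+3900+10·6·26=7014; k=5: 3054+0+10·25·26=9554 → min 7014.
Length 6: M₁..M₆: k=1: 0+7014+23·10·26=12994; k=2: 1610+6126+23·7·26=11922; k=3: 5957+8112+23·27·26=30215; k=4: 2934+3900+23·6·26=10422; k=5: 6384+0+23·25·26=21334 → min 10422.
Optimal order: ((M₁(M₂(M₃M₄)))(M₅M₆)) with cost 10422.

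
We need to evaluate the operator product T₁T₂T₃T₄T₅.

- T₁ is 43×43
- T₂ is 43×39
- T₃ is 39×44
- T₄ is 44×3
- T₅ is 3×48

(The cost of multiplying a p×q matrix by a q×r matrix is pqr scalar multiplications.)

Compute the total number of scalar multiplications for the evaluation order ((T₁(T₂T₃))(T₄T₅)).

252296

(T₂T₃): 43×39 by 39×44 → 43×44, cost 43·39·44 = 73788
(T₁(T₂T₃)): 43×43 by 43×44 → 43×44, cost 43·43·44 = 81356; cumulative 155144
(T₄T₅): 44×3 by 3×48 → 44×48, cost 44·3·48 = 6336
((T₁(T₂T₃))(T₄T₅)): 43×44 by 44×48 → 43×48, cost 43·44·48 = 90816; cumulative 252296
Total: 252296 scalar multiplications.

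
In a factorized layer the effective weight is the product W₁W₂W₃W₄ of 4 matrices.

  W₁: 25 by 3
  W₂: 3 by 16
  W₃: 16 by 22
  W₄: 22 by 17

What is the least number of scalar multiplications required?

Adjacent pairs: W₁W₂ = 25·3·16 = 1200; W₂W₃ = 3·16·22 = 1056; W₃W₄ = 16·22·17 = 5984.
Length 3: W₁..W₃: k=1: 0+1056+25·3·22=2706; k=2: 1200+0+25·16·22=10000 → min 2706 | W₂..W₄: k=2: 0+5984+3·16·17=6800; k=3: 1056+0+3·22·17=2178 → min 2178.
Length 4: W₁..W₄: k=1: 0+2178+25·3·17=3453; k=2: 1200+5984+25·16·17=13984; k=3: 2706+0+25·22·17=12056 → min 3453.
Optimal order: (W₁((W₂W₃)W₄)) with cost 3453.

3453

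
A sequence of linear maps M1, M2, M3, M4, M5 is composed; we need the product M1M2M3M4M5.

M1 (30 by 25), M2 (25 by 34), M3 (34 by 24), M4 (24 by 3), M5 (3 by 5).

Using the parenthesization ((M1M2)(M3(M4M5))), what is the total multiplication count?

(M1M2): 30×25 by 25×34 → 30×34, cost 30·25·34 = 25500
(M4M5): 24×3 by 3×5 → 24×5, cost 24·3·5 = 360
(M3(M4M5)): 34×24 by 24×5 → 34×5, cost 34·24·5 = 4080; cumulative 4440
((M1M2)(M3(M4M5))): 30×34 by 34×5 → 30×5, cost 30·34·5 = 5100; cumulative 35040
Total: 35040 scalar multiplications.

35040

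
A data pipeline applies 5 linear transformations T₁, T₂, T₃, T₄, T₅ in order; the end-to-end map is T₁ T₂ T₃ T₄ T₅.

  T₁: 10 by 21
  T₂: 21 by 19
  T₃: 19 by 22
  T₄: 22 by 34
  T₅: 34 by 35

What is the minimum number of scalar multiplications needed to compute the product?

27550

Adjacent pairs: T₁T₂ = 10·21·19 = 3990; T₂T₃ = 21·19·22 = 8778; T₃T₄ = 19·22·34 = 14212; T₄T₅ = 22·34·35 = 26180.
Length 3: T₁..T₃: k=1: 0+8778+10·21·22=13398; k=2: 3990+0+10·19·22=8170 → min 8170 | T₂..T₄: k=2: 0+14212+21·19·34=27778; k=3: 8778+0+21·22·34=24486 → min 24486 | T₃..T₅: k=3: 0+26180+19·22·35=40810; k=4: 14212+0+19·34·35=36822 → min 36822.
Length 4: T₁..T₄: k=1: 0+24486+10·21·34=31626; k=2: 3990+14212+10·19·34=24662; k=3: 8170+0+10·22·34=15650 → min 15650 | T₂..T₅: k=2: 0+36822+21·19·35=50787; k=3: 8778+26180+21·22·35=51128; k=4: 24486+0+21·34·35=49476 → min 49476.
Length 5: T₁..T₅: k=1: 0+49476+10·21·35=56826; k=2: 3990+36822+10·19·35=47462; k=3: 8170+26180+10·22·35=42050; k=4: 15650+0+10·34·35=27550 → min 27550.
Optimal order: ((((T₁ T₂) T₃) T₄) T₅) with cost 27550.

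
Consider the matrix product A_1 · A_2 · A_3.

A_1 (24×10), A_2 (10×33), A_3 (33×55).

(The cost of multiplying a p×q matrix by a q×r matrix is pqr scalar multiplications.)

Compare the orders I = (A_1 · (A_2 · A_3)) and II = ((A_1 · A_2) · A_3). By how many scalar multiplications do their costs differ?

20130

Order I = (A_1 · (A_2 · A_3)): (A_2 · A_3): 10×33 by 33×55 → 10×55, cost 10·33·55 = 18150; (A_1 · (A_2 · A_3)): 24×10 by 10×55 → 24×55, cost 24·10·55 = 13200; cumulative 31350. Total 31350.
Order II = ((A_1 · A_2) · A_3): (A_1 · A_2): 24×10 by 10×33 → 24×33, cost 24·10·33 = 7920; ((A_1 · A_2) · A_3): 24×33 by 33×55 → 24×55, cost 24·33·55 = 43560; cumulative 51480. Total 51480.
Difference: |31350 − 51480| = 20130.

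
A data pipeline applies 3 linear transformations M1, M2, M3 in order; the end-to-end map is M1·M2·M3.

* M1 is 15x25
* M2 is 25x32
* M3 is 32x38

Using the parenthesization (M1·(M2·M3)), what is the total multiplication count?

44650

(M2·M3): 25×32 by 32×38 → 25×38, cost 25·32·38 = 30400
(M1·(M2·M3)): 15×25 by 25×38 → 15×38, cost 15·25·38 = 14250; cumulative 44650
Total: 44650 scalar multiplications.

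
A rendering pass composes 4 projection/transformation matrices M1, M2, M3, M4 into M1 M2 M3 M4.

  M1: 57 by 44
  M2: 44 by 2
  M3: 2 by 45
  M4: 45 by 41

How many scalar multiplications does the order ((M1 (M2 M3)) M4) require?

221985

(M2 M3): 44×2 by 2×45 → 44×45, cost 44·2·45 = 3960
(M1 (M2 M3)): 57×44 by 44×45 → 57×45, cost 57·44·45 = 112860; cumulative 116820
((M1 (M2 M3)) M4): 57×45 by 45×41 → 57×41, cost 57·45·41 = 105165; cumulative 221985
Total: 221985 scalar multiplications.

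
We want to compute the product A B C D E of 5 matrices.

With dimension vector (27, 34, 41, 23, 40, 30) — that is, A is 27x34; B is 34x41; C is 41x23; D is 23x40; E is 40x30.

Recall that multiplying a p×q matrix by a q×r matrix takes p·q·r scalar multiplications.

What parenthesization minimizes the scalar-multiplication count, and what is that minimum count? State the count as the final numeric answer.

99406

Adjacent pairs: AB = 27·34·41 = 37638; BC = 34·41·23 = 32062; CD = 41·23·40 = 37720; DE = 23·40·30 = 27600.
Length 3: A..C: k=1: 0+32062+27·34·23=53176; k=2: 37638+0+27·41·23=63099 → min 53176 | B..D: k=2: 0+37720+34·41·40=93480; k=3: 32062+0+34·23·40=63342 → min 63342 | C..E: k=3: 0+27600+41·23·30=55890; k=4: 37720+0+41·40·30=86920 → min 55890.
Length 4: A..D: k=1: 0+63342+27·34·40=100062; k=2: 37638+37720+27·41·40=119638; k=3: 53176+0+27·23·40=78016 → min 78016 | B..E: k=2: 0+55890+34·41·30=97710; k=3: 32062+27600+34·23·30=83122; k=4: 63342+0+34·40·30=104142 → min 83122.
Length 5: A..E: k=1: 0+83122+27·34·30=110662; k=2: 37638+55890+27·41·30=126738; k=3: 53176+27600+27·23·30=99406; k=4: 78016+0+27·40·30=110416 → min 99406.
Optimal parenthesization: ((A (B C)) (D E)) with cost 99406.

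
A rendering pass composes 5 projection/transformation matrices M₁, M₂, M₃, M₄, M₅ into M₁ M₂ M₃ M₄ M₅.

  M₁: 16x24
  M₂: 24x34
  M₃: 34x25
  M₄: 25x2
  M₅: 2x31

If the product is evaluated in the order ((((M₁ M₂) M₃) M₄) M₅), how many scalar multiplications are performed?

(M₁ M₂): 16×24 by 24×34 → 16×34, cost 16·24·34 = 13056
((M₁ M₂) M₃): 16×34 by 34×25 → 16×25, cost 16·34·25 = 13600; cumulative 26656
(((M₁ M₂) M₃) M₄): 16×25 by 25×2 → 16×2, cost 16·25·2 = 800; cumulative 27456
((((M₁ M₂) M₃) M₄) M₅): 16×2 by 2×31 → 16×31, cost 16·2·31 = 992; cumulative 28448
Total: 28448 scalar multiplications.

28448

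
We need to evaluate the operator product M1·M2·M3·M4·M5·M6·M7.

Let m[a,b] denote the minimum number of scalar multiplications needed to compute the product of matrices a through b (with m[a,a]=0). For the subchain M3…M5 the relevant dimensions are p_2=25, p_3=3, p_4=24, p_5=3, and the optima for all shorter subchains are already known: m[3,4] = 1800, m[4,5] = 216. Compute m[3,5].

m[3,5] = min over k∈[3,4] of m[3,k]+m[k+1,5]+p_{2}·p_k·p_{5}.
k=3: 0 + 216 + 25·3·3 = 441; k=4: 1800 + 0 + 25·24·3 = 3600.
Minimum: 441 at k=3.

441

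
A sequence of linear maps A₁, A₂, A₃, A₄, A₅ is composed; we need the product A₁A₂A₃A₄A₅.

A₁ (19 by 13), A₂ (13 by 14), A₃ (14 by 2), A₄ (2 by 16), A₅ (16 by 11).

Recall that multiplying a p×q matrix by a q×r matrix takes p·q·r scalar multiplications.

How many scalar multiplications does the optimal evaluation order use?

1628

Adjacent pairs: A₁A₂ = 19·13·14 = 3458; A₂A₃ = 13·14·2 = 364; A₃A₄ = 14·2·16 = 448; A₄A₅ = 2·16·11 = 352.
Length 3: A₁..A₃: k=1: 0+364+19·13·2=858; k=2: 3458+0+19·14·2=3990 → min 858 | A₂..A₄: k=2: 0+448+13·14·16=3360; k=3: 364+0+13·2·16=780 → min 780 | A₃..A₅: k=3: 0+352+14·2·11=660; k=4: 448+0+14·16·11=2912 → min 660.
Length 4: A₁..A₄: k=1: 0+780+19·13·16=4732; k=2: 3458+448+19·14·16=8162; k=3: 858+0+19·2·16=1466 → min 1466 | A₂..A₅: k=2: 0+660+13·14·11=2662; k=3: 364+352+13·2·11=1002; k=4: 780+0+13·16·11=3068 → min 1002.
Length 5: A₁..A₅: k=1: 0+1002+19·13·11=3719; k=2: 3458+660+19·14·11=7044; k=3: 858+352+19·2·11=1628; k=4: 1466+0+19·16·11=4810 → min 1628.
Optimal order: ((A₁(A₂A₃))(A₄A₅)) with cost 1628.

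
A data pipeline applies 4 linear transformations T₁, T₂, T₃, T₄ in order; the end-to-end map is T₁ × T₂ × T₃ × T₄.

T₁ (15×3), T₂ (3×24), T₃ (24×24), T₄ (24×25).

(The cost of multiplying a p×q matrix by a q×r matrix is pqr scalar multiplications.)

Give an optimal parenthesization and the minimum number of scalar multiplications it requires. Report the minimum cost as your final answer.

Adjacent pairs: T₁T₂ = 15·3·24 = 1080; T₂T₃ = 3·24·24 = 1728; T₃T₄ = 24·24·25 = 14400.
Length 3: T₁..T₃: k=1: 0+1728+15·3·24=2808; k=2: 1080+0+15·24·24=9720 → min 2808 | T₂..T₄: k=2: 0+14400+3·24·25=16200; k=3: 1728+0+3·24·25=3528 → min 3528.
Length 4: T₁..T₄: k=1: 0+3528+15·3·25=4653; k=2: 1080+14400+15·24·25=24480; k=3: 2808+0+15·24·25=11808 → min 4653.
Optimal parenthesization: (T₁ × ((T₂ × T₃) × T₄)) with cost 4653.

4653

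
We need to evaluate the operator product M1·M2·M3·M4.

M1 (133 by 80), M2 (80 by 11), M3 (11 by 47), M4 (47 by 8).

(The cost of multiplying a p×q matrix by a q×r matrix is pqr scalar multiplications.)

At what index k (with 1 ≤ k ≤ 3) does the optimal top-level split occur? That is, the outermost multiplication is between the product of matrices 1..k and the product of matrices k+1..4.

Adjacent pairs: M1M2 = 133·80·11 = 117040; M2M3 = 80·11·47 = 41360; M3M4 = 11·47·8 = 4136.
Length 3: M1..M3: k=1: 0+41360+133·80·47=541440; k=2: 117040+0+133·11·47=185801 → min 185801 | M2..M4: k=2: 0+4136+80·11·8=11176; k=3: 41360+0+80·47·8=71440 → min 11176.
Top-level splits: k=1: (M1..M1)·(M2..M4) → 0+11176+133·80·8 = 96296; k=2: (M1..M2)·(M3..M4) → 117040+4136+133·11·8 = 132880; k=3: (M1..M3)·(M4..M4) → 185801+0+133·47·8 = 235809.
Best split is after M1, i.e. k = 1.

1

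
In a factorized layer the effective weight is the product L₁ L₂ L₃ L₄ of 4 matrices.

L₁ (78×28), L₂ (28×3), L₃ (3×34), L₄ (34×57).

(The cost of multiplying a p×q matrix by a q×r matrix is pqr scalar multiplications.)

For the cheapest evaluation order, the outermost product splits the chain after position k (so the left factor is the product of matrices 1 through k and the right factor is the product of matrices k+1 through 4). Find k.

Adjacent pairs: L₁L₂ = 78·28·3 = 6552; L₂L₃ = 28·3·34 = 2856; L₃L₄ = 3·34·57 = 5814.
Length 3: L₁..L₃: k=1: 0+2856+78·28·34=77112; k=2: 6552+0+78·3·34=14508 → min 14508 | L₂..L₄: k=2: 0+5814+28·3·57=10602; k=3: 2856+0+28·34·57=57120 → min 10602.
Top-level splits: k=1: (L₁..L₁)·(L₂..L₄) → 0+10602+78·28·57 = 135090; k=2: (L₁..L₂)·(L₃..L₄) → 6552+5814+78·3·57 = 25704; k=3: (L₁..L₃)·(L₄..L₄) → 14508+0+78·34·57 = 165672.
Best split is after L₂, i.e. k = 2.

2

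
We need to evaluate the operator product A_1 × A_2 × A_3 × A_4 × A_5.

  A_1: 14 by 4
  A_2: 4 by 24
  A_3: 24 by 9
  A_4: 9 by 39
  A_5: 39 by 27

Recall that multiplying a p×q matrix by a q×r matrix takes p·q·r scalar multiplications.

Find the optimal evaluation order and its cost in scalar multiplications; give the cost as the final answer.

Adjacent pairs: A_1A_2 = 14·4·24 = 1344; A_2A_3 = 4·24·9 = 864; A_3A_4 = 24·9·39 = 8424; A_4A_5 = 9·39·27 = 9477.
Length 3: A_1..A_3: k=1: 0+864+14·4·9=1368; k=2: 1344+0+14·24·9=4368 → min 1368 | A_2..A_4: k=2: 0+8424+4·24·39=12168; k=3: 864+0+4·9·39=2268 → min 2268 | A_3..A_5: k=3: 0+9477+24·9·27=15309; k=4: 8424+0+24·39·27=33696 → min 15309.
Length 4: A_1..A_4: k=1: 0+2268+14·4·39=4452; k=2: 1344+8424+14·24·39=22872; k=3: 1368+0+14·9·39=6282 → min 4452 | A_2..A_5: k=2: 0+15309+4·24·27=17901; k=3: 864+9477+4·9·27=11313; k=4: 2268+0+4·39·27=6480 → min 6480.
Length 5: A_1..A_5: k=1: 0+6480+14·4·27=7992; k=2: 1344+15309+14·24·27=25725; k=3: 1368+9477+14·9·27=14247; k=4: 4452+0+14·39·27=19194 → min 7992.
Optimal parenthesization: (A_1 × (((A_2 × A_3) × A_4) × A_5)) with cost 7992.

7992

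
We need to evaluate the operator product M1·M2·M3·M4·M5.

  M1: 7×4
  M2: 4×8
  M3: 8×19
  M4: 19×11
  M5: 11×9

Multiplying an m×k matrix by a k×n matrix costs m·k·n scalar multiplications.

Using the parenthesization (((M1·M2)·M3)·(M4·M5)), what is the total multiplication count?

4366

(M1·M2): 7×4 by 4×8 → 7×8, cost 7·4·8 = 224
((M1·M2)·M3): 7×8 by 8×19 → 7×19, cost 7·8·19 = 1064; cumulative 1288
(M4·M5): 19×11 by 11×9 → 19×9, cost 19·11·9 = 1881
(((M1·M2)·M3)·(M4·M5)): 7×19 by 19×9 → 7×9, cost 7·19·9 = 1197; cumulative 4366
Total: 4366 scalar multiplications.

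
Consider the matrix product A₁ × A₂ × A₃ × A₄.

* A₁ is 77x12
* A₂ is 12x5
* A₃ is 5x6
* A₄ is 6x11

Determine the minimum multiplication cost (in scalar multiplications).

9185

Adjacent pairs: A₁A₂ = 77·12·5 = 4620; A₂A₃ = 12·5·6 = 360; A₃A₄ = 5·6·11 = 330.
Length 3: A₁..A₃: k=1: 0+360+77·12·6=5904; k=2: 4620+0+77·5·6=6930 → min 5904 | A₂..A₄: k=2: 0+330+12·5·11=990; k=3: 360+0+12·6·11=1152 → min 990.
Length 4: A₁..A₄: k=1: 0+990+77·12·11=11154; k=2: 4620+330+77·5·11=9185; k=3: 5904+0+77·6·11=10986 → min 9185.
Optimal order: ((A₁ × A₂) × (A₃ × A₄)) with cost 9185.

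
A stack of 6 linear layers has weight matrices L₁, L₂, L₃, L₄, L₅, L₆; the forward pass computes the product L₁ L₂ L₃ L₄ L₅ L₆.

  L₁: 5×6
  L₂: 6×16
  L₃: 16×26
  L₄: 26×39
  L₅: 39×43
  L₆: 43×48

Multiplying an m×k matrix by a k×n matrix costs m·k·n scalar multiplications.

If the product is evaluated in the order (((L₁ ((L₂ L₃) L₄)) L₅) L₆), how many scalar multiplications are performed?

28455

(L₂ L₃): 6×16 by 16×26 → 6×26, cost 6·16·26 = 2496
((L₂ L₃) L₄): 6×26 by 26×39 → 6×39, cost 6·26·39 = 6084; cumulative 8580
(L₁ ((L₂ L₃) L₄)): 5×6 by 6×39 → 5×39, cost 5·6·39 = 1170; cumulative 9750
((L₁ ((L₂ L₃) L₄)) L₅): 5×39 by 39×43 → 5×43, cost 5·39·43 = 8385; cumulative 18135
(((L₁ ((L₂ L₃) L₄)) L₅) L₆): 5×43 by 43×48 → 5×48, cost 5·43·48 = 10320; cumulative 28455
Total: 28455 scalar multiplications.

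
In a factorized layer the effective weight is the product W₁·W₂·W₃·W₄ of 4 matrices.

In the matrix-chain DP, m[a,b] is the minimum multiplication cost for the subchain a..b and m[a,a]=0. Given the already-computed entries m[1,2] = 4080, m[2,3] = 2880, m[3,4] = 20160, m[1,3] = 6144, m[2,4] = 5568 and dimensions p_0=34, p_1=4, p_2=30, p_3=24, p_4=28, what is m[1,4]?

9376

m[1,4] = min over k∈[1,3] of m[1,k]+m[k+1,4]+p_{0}·p_k·p_{4}.
k=1: 0 + 5568 + 34·4·28 = 9376; k=2: 4080 + 20160 + 34·30·28 = 52800; k=3: 6144 + 0 + 34·24·28 = 28992.
Minimum: 9376 at k=1.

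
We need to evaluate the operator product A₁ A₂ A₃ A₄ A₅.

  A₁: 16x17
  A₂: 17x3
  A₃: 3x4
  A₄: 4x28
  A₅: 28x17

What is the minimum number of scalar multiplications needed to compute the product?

3396

Adjacent pairs: A₁A₂ = 16·17·3 = 816; A₂A₃ = 17·3·4 = 204; A₃A₄ = 3·4·28 = 336; A₄A₅ = 4·28·17 = 1904.
Length 3: A₁..A₃: k=1: 0+204+16·17·4=1292; k=2: 816+0+16·3·4=1008 → min 1008 | A₂..A₄: k=2: 0+336+17·3·28=1764; k=3: 204+0+17·4·28=2108 → min 1764 | A₃..A₅: k=3: 0+1904+3·4·17=2108; k=4: 336+0+3·28·17=1764 → min 1764.
Length 4: A₁..A₄: k=1: 0+1764+16·17·28=9380; k=2: 816+336+16·3·28=2496; k=3: 1008+0+16·4·28=2800 → min 2496 | A₂..A₅: k=2: 0+1764+17·3·17=2631; k=3: 204+1904+17·4·17=3264; k=4: 1764+0+17·28·17=9856 → min 2631.
Length 5: A₁..A₅: k=1: 0+2631+16·17·17=7255; k=2: 816+1764+16·3·17=3396; k=3: 1008+1904+16·4·17=4000; k=4: 2496+0+16·28·17=10112 → min 3396.
Optimal order: ((A₁ A₂) ((A₃ A₄) A₅)) with cost 3396.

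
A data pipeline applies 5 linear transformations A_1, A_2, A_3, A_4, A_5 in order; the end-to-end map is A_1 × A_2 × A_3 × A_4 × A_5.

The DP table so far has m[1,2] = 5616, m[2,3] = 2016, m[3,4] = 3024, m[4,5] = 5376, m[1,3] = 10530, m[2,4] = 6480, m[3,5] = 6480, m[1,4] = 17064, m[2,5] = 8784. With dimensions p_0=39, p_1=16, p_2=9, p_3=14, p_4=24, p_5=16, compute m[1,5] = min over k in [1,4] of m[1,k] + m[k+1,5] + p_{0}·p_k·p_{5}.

17712

m[1,5] = min over k∈[1,4] of m[1,k]+m[k+1,5]+p_{0}·p_k·p_{5}.
k=1: 0 + 8784 + 39·16·16 = 18768; k=2: 5616 + 6480 + 39·9·16 = 17712; k=3: 10530 + 5376 + 39·14·16 = 24642; k=4: 17064 + 0 + 39·24·16 = 32040.
Minimum: 17712 at k=2.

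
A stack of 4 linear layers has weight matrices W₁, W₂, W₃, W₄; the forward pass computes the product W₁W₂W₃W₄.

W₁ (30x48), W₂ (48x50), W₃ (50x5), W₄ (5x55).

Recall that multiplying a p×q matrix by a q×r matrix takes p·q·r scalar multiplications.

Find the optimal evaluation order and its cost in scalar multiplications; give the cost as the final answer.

27450

Adjacent pairs: W₁W₂ = 30·48·50 = 72000; W₂W₃ = 48·50·5 = 12000; W₃W₄ = 50·5·55 = 13750.
Length 3: W₁..W₃: k=1: 0+12000+30·48·5=19200; k=2: 72000+0+30·50·5=79500 → min 19200 | W₂..W₄: k=2: 0+13750+48·50·55=145750; k=3: 12000+0+48·5·55=25200 → min 25200.
Length 4: W₁..W₄: k=1: 0+25200+30·48·55=104400; k=2: 72000+13750+30·50·55=168250; k=3: 19200+0+30·5·55=27450 → min 27450.
Optimal parenthesization: ((W₁(W₂W₃))W₄) with cost 27450.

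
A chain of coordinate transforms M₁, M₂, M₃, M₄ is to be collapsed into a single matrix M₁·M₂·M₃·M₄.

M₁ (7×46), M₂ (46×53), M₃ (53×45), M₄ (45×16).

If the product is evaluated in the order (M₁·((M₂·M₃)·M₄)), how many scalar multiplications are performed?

147982

(M₂·M₃): 46×53 by 53×45 → 46×45, cost 46·53·45 = 109710
((M₂·M₃)·M₄): 46×45 by 45×16 → 46×16, cost 46·45·16 = 33120; cumulative 142830
(M₁·((M₂·M₃)·M₄)): 7×46 by 46×16 → 7×16, cost 7·46·16 = 5152; cumulative 147982
Total: 147982 scalar multiplications.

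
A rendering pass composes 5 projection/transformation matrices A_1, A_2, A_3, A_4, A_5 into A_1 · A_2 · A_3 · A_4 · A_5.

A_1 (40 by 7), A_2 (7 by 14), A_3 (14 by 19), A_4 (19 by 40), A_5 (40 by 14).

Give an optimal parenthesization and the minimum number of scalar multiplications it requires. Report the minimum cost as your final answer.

15022

Adjacent pairs: A_1A_2 = 40·7·14 = 3920; A_2A_3 = 7·14·19 = 1862; A_3A_4 = 14·19·40 = 10640; A_4A_5 = 19·40·14 = 10640.
Length 3: A_1..A_3: k=1: 0+1862+40·7·19=7182; k=2: 3920+0+40·14·19=14560 → min 7182 | A_2..A_4: k=2: 0+10640+7·14·40=14560; k=3: 1862+0+7·19·40=7182 → min 7182 | A_3..A_5: k=3: 0+10640+14·19·14=14364; k=4: 10640+0+14·40·14=18480 → min 14364.
Length 4: A_1..A_4: k=1: 0+7182+40·7·40=18382; k=2: 3920+10640+40·14·40=36960; k=3: 7182+0+40·19·40=37582 → min 18382 | A_2..A_5: k=2: 0+14364+7·14·14=15736; k=3: 1862+10640+7·19·14=14364; k=4: 7182+0+7·40·14=11102 → min 11102.
Length 5: A_1..A_5: k=1: 0+11102+40·7·14=15022; k=2: 3920+14364+40·14·14=26124; k=3: 7182+10640+40·19·14=28462; k=4: 18382+0+40·40·14=40782 → min 15022.
Optimal parenthesization: (A_1 · (((A_2 · A_3) · A_4) · A_5)) with cost 15022.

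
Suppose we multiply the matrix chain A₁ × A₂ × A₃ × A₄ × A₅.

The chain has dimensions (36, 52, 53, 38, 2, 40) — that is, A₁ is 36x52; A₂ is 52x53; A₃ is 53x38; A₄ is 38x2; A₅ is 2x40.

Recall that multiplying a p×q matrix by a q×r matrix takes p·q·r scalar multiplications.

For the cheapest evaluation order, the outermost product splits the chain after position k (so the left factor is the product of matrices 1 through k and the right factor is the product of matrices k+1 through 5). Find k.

4

Adjacent pairs: A₁A₂ = 36·52·53 = 99216; A₂A₃ = 52·53·38 = 104728; A₃A₄ = 53·38·2 = 4028; A₄A₅ = 38·2·40 = 3040.
Length 3: A₁..A₃: k=1: 0+104728+36·52·38=175864; k=2: 99216+0+36·53·38=171720 → min 171720 | A₂..A₄: k=2: 0+4028+52·53·2=9540; k=3: 104728+0+52·38·2=108680 → min 9540 | A₃..A₅: k=3: 0+3040+53·38·40=83600; k=4: 4028+0+53·2·40=8268 → min 8268.
Length 4: A₁..A₄: k=1: 0+9540+36·52·2=13284; k=2: 99216+4028+36·53·2=107060; k=3: 171720+0+36·38·2=174456 → min 13284 | A₂..A₅: k=2: 0+8268+52·53·40=118508; k=3: 104728+3040+52·38·40=186808; k=4: 9540+0+52·2·40=13700 → min 13700.
Top-level splits: k=1: (A₁..A₁)·(A₂..A₅) → 0+13700+36·52·40 = 88580; k=2: (A₁..A₂)·(A₃..A₅) → 99216+8268+36·53·40 = 183804; k=3: (A₁..A₃)·(A₄..A₅) → 171720+3040+36·38·40 = 229480; k=4: (A₁..A₄)·(A₅..A₅) → 13284+0+36·2·40 = 16164.
Best split is after A₄, i.e. k = 4.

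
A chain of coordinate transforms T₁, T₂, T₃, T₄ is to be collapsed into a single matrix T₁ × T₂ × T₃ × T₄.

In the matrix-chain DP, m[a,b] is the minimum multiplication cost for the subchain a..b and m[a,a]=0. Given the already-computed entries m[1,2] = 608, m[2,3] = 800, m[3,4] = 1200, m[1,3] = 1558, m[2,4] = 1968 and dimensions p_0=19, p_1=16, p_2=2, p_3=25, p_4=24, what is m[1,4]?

m[1,4] = min over k∈[1,3] of m[1,k]+m[k+1,4]+p_{0}·p_k·p_{4}.
k=1: 0 + 1968 + 19·16·24 = 9264; k=2: 608 + 1200 + 19·2·24 = 2720; k=3: 1558 + 0 + 19·25·24 = 12958.
Minimum: 2720 at k=2.

2720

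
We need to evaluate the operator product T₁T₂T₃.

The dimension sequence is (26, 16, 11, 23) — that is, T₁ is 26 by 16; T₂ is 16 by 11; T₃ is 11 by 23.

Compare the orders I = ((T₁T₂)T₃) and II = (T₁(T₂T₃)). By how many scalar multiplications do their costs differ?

Order I = ((T₁T₂)T₃): (T₁T₂): 26×16 by 16×11 → 26×11, cost 26·16·11 = 4576; ((T₁T₂)T₃): 26×11 by 11×23 → 26×23, cost 26·11·23 = 6578; cumulative 11154. Total 11154.
Order II = (T₁(T₂T₃)): (T₂T₃): 16×11 by 11×23 → 16×23, cost 16·11·23 = 4048; (T₁(T₂T₃)): 26×16 by 16×23 → 26×23, cost 26·16·23 = 9568; cumulative 13616. Total 13616.
Difference: |11154 − 13616| = 2462.

2462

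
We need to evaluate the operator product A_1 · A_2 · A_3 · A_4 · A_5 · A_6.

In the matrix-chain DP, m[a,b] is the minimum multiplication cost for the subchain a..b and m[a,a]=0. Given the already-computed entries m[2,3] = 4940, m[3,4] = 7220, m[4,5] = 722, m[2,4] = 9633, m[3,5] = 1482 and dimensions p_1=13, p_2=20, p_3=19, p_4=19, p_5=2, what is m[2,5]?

m[2,5] = min over k∈[2,4] of m[2,k]+m[k+1,5]+p_{1}·p_k·p_{5}.
k=2: 0 + 1482 + 13·20·2 = 2002; k=3: 4940 + 722 + 13·19·2 = 6156; k=4: 9633 + 0 + 13·19·2 = 10127.
Minimum: 2002 at k=2.

2002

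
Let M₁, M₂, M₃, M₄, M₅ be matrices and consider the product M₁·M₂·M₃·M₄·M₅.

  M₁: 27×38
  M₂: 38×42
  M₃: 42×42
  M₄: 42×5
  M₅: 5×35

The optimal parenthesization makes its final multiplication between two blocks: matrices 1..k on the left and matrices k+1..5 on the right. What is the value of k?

4

Adjacent pairs: M₁M₂ = 27·38·42 = 43092; M₂M₃ = 38·42·42 = 67032; M₃M₄ = 42·42·5 = 8820; M₄M₅ = 42·5·35 = 7350.
Length 3: M₁..M₃: k=1: 0+67032+27·38·42=110124; k=2: 43092+0+27·42·42=90720 → min 90720 | M₂..M₄: k=2: 0+8820+38·42·5=16800; k=3: 67032+0+38·42·5=75012 → min 16800 | M₃..M₅: k=3: 0+7350+42·42·35=69090; k=4: 8820+0+42·5·35=16170 → min 16170.
Length 4: M₁..M₄: k=1: 0+16800+27·38·5=21930; k=2: 43092+8820+27·42·5=57582; k=3: 90720+0+27·42·5=96390 → min 21930 | M₂..M₅: k=2: 0+16170+38·42·35=72030; k=3: 67032+7350+38·42·35=130242; k=4: 16800+0+38·5·35=23450 → min 23450.
Top-level splits: k=1: (M₁..M₁)·(M₂..M₅) → 0+23450+27·38·35 = 59360; k=2: (M₁..M₂)·(M₃..M₅) → 43092+16170+27·42·35 = 98952; k=3: (M₁..M₃)·(M₄..M₅) → 90720+7350+27·42·35 = 137760; k=4: (M₁..M₄)·(M₅..M₅) → 21930+0+27·5·35 = 26655.
Best split is after M₄, i.e. k = 4.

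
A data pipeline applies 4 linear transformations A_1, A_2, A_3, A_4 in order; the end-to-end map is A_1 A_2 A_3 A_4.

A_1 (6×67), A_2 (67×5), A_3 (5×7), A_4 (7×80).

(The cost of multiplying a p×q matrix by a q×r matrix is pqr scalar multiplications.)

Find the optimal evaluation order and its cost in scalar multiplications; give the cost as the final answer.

Adjacent pairs: A_1A_2 = 6·67·5 = 2010; A_2A_3 = 67·5·7 = 2345; A_3A_4 = 5·7·80 = 2800.
Length 3: A_1..A_3: k=1: 0+2345+6·67·7=5159; k=2: 2010+0+6·5·7=2220 → min 2220 | A_2..A_4: k=2: 0+2800+67·5·80=29600; k=3: 2345+0+67·7·80=39865 → min 29600.
Length 4: A_1..A_4: k=1: 0+29600+6·67·80=61760; k=2: 2010+2800+6·5·80=7210; k=3: 2220+0+6·7·80=5580 → min 5580.
Optimal parenthesization: (((A_1 A_2) A_3) A_4) with cost 5580.

5580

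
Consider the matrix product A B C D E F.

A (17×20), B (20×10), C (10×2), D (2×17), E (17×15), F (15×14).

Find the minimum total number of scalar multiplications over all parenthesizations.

2486

Adjacent pairs: AB = 17·20·10 = 3400; BC = 20·10·2 = 400; CD = 10·2·17 = 340; DE = 2·17·15 = 510; EF = 17·15·14 = 3570.
Length 3: A..C: k=1: 0+400+17·20·2=1080; k=2: 3400+0+17·10·2=3740 → min 1080 | B..D: k=2: 0+340+20·10·17=3740; k=3: 400+0+20·2·17=1080 → min 1080 | C..E: k=3: 0+510+10·2·15=810; k=4: 340+0+10·17·15=2890 → min 810 | D..F: k=4: 0+3570+2·17·14=4046; k=5: 510+0+2·15·14=930 → min 930.
Length 4: A..D: k=1: 0+1080+17·20·17=6860; k=2: 3400+340+17·10·17=6630; k=3: 1080+0+17·2·17=1658 → min 1658 | B..E: k=2: 0+810+20·10·15=3810; k=3: 400+510+20·2·15=1510; k=4: 1080+0+20·17·15=6180 → min 1510 | C..F: k=3: 0+930+10·2·14=1210; k=4: 340+3570+10·17·14=6290; k=5: 810+0+10·15·14=2910 → min 1210.
Length 5: A..E: k=1: 0+1510+17·20·15=6610; k=2: 3400+810+17·10·15=6760; k=3: 1080+510+17·2·15=2100; k=4: 1658+0+17·17·15=5993 → min 2100 | B..F: k=2: 0+1210+20·10·14=4010; k=3: 400+930+20·2·14=1890; k=4: 1080+3570+20·17·14=9410; k=5: 1510+0+20·15·14=5710 → min 1890.
Length 6: A..F: k=1: 0+1890+17·20·14=6650; k=2: 3400+1210+17·10·14=6990; k=3: 1080+930+17·2·14=2486; k=4: 1658+3570+17·17·14=9274; k=5: 2100+0+17·15·14=5670 → min 2486.
Optimal order: ((A (B C)) ((D E) F)) with cost 2486.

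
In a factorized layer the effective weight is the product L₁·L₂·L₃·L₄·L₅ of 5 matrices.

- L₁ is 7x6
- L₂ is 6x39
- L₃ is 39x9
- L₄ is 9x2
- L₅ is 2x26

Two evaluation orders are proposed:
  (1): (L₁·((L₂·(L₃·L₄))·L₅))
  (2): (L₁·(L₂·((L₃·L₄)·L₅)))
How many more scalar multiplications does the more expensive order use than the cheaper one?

Order (1) = (L₁·((L₂·(L₃·L₄))·L₅)): (L₃·L₄): 39×9 by 9×2 → 39×2, cost 39·9·2 = 702; (L₂·(L₃·L₄)): 6×39 by 39×2 → 6×2, cost 6·39·2 = 468; cumulative 1170; ((L₂·(L₃·L₄))·L₅): 6×2 by 2×26 → 6×26, cost 6·2·26 = 312; cumulative 1482; (L₁·((L₂·(L₃·L₄))·L₅)): 7×6 by 6×26 → 7×26, cost 7·6·26 = 1092; cumulative 2574. Total 2574.
Order (2) = (L₁·(L₂·((L₃·L₄)·L₅))): (L₃·L₄): 39×9 by 9×2 → 39×2, cost 39·9·2 = 702; ((L₃·L₄)·L₅): 39×2 by 2×26 → 39×26, cost 39·2·26 = 2028; cumulative 2730; (L₂·((L₃·L₄)·L₅)): 6×39 by 39×26 → 6×26, cost 6·39·26 = 6084; cumulative 8814; (L₁·(L₂·((L₃·L₄)·L₅))): 7×6 by 6×26 → 7×26, cost 7·6·26 = 1092; cumulative 9906. Total 9906.
Difference: |2574 − 9906| = 7332.

7332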